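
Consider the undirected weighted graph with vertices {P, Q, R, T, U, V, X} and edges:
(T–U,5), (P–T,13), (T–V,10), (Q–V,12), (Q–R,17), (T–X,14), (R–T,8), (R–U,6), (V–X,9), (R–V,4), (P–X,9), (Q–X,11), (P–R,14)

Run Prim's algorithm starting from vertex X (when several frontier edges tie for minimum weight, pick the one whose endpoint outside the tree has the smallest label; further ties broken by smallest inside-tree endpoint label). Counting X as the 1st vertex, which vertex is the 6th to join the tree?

T

Prim's algorithm from X:
Step 1: frontier [P–X 9, V–X 9, Q–X 11, T–X 14] → take P–X (9); add P.
Step 2: frontier [P–T 13, P–R 14, V–X 9, Q–X 11, T–X 14] → take V–X (9); add V.
Step 3: frontier [P–T 13, P–R 14, R–V 4, T–V 10, Q–V 12, Q–X 11, T–X 14] → take R–V (4); add R.
Step 4: frontier [P–T 13, R–U 6, R–T 8, Q–R 17, T–V 10, Q–V 12, Q–X 11, T–X 14] → take R–U (6); add U.
Step 5: frontier [P–T 13, R–T 8, Q–R 17, T–U 5, T–V 10, Q–V 12, Q–X 11, T–X 14] → take T–U (5); add T.
Step 6: frontier [Q–R 17, Q–V 12, Q–X 11] → take Q–X (11); add Q.
Vertex order: X, P, V, R, U, T, Q. The 6th vertex is T.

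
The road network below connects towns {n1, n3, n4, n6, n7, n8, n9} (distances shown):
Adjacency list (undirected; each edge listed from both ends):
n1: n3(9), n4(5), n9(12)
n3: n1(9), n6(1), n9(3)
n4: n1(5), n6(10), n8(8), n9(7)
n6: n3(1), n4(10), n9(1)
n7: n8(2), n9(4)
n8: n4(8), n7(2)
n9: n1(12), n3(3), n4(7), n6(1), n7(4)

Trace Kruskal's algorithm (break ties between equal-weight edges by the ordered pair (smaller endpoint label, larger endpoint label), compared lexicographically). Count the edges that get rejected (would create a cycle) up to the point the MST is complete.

Kruskal: consider edges lightest-first.
n3—n6 (1): add. Components now {n3,n6} {n8} {n9} {n1} {n7} {n4}
n6—n9 (1): add. Components now {n3,n6,n9} {n8} {n1} {n7} {n4}
n7—n8 (2): add. Components now {n3,n6,n9} {n7,n8} {n1} {n4}
n3—n9 (3): skip — n9 and n3 already connected.
n7—n9 (4): add. Components now {n3,n6,n7,n8,n9} {n1} {n4}
n1—n4 (5): add. Components now {n3,n6,n7,n8,n9} {n1,n4}
n4—n9 (7): add. Components now {n1,n3,n4,n6,n7,n8,n9}
Edges rejected before the tree was complete: 1.

1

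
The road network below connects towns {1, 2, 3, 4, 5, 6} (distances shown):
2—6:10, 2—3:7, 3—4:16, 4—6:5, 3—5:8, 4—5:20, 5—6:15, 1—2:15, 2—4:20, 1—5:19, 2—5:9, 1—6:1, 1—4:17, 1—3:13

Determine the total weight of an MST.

Kruskal's algorithm — process edges by increasing weight (ties by edge label):
1—6 (1): add. Components now {1,6} {2} {3} {4} {5}
4—6 (5): add. Components now {1,4,6} {2} {3} {5}
2—3 (7): add. Components now {1,4,6} {2,3} {5}
3—5 (8): add. Components now {1,4,6} {2,3,5}
2—5 (9): skip — 2 and 5 already connected.
2—6 (10): add. Components now {1,2,3,4,5,6}
MST edges: 1—6, 4—6, 2—3, 3—5, 2—6; total weight 1+5+7+8+10 = 31.

31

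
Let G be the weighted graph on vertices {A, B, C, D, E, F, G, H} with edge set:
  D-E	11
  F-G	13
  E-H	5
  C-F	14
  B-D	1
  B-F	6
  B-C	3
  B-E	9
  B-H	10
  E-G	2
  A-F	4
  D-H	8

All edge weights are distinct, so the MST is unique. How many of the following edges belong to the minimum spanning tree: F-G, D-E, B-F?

1

Sort edges by weight, then run Kruskal:
B-D (1): add — endpoints in different components.
E-G (2): add — endpoints in different components.
B-C (3): add — endpoints in different components.
A-F (4): add — endpoints in different components.
E-H (5): add — endpoints in different components.
B-F (6): add — endpoints in different components.
D-H (8): add — endpoints in different components.
MST edge set: {B-D, E-G, B-C, A-F, E-H, B-F, D-H}.
Of the listed edges, {B-F} are in the MST → 1.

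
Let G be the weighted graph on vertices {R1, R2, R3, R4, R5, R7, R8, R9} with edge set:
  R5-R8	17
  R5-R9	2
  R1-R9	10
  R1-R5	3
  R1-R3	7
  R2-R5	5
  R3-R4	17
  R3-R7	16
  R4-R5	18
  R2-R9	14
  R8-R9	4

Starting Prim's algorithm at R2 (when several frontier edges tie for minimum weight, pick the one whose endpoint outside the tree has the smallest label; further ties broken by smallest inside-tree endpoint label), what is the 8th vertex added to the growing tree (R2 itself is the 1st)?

R4

Grow the tree from R2 using Prim:
Step 1: cheapest edge leaving the tree is R2-R5 (5); add R5.
Step 2: cheapest edge leaving the tree is R5-R9 (2); add R9.
Step 3: cheapest edge leaving the tree is R1-R5 (3); add R1.
Step 4: cheapest edge leaving the tree is R8-R9 (4); add R8.
Step 5: cheapest edge leaving the tree is R1-R3 (7); add R3.
Step 6: cheapest edge leaving the tree is R3-R7 (16); add R7.
Step 7: cheapest edge leaving the tree is R3-R4 (17); add R4.
Vertex order: R2, R5, R9, R1, R8, R3, R7, R4. The 8th vertex is R4.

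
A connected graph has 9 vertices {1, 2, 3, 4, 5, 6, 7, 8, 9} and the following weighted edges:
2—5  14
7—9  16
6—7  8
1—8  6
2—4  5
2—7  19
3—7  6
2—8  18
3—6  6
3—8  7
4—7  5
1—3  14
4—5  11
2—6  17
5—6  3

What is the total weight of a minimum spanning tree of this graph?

54

Kruskal: consider edges lightest-first.
5—6 (3): add — endpoints in different components.
2—4 (5): add — endpoints in different components.
4—7 (5): add — endpoints in different components.
1—8 (6): add — endpoints in different components.
3—6 (6): add — endpoints in different components.
3—7 (6): add — endpoints in different components.
3—8 (7): add — endpoints in different components.
6—7 (8): skip — 6 and 7 already connected.
4—5 (11): skip — 4 and 5 already connected.
1—3 (14): skip — 1 and 3 already connected.
2—5 (14): skip — 2 and 5 already connected.
7—9 (16): add — endpoints in different components.
MST edges: 5—6, 2—4, 4—7, 1—8, 3—6, 3—7, 3—8, 7—9; total weight 3+5+5+6+6+6+7+16 = 54.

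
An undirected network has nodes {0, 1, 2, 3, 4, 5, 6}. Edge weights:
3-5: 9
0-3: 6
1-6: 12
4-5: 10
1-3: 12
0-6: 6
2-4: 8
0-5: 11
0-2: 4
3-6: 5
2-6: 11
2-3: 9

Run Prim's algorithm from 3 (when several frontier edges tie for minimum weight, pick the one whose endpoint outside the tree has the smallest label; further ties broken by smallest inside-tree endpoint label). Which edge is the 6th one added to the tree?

1-3

Prim, starting at 3.
Step 1: frontier [3-6 5, 0-3 6, 2-3 9, 3-5 9, 1-3 12] → take 3-6 (5); add 6.
Step 2: frontier [0-3 6, 2-3 9, 3-5 9, 1-3 12, 0-6 6, 2-6 11, 1-6 12] → take 0-3 (6); add 0.
Step 3: frontier [0-2 4, 0-5 11, 2-3 9, 3-5 9, 1-3 12, 2-6 11, 1-6 12] → take 0-2 (4); add 2.
Step 4: frontier [0-5 11, 2-4 8, 3-5 9, 1-3 12, 1-6 12] → take 2-4 (8); add 4.
Step 5: frontier [0-5 11, 3-5 9, 1-3 12, 4-5 10, 1-6 12] → take 3-5 (9); add 5.
Step 6: frontier [1-3 12, 1-6 12] → take 1-3 (12); add 1.
The 6th edge added is 1-3.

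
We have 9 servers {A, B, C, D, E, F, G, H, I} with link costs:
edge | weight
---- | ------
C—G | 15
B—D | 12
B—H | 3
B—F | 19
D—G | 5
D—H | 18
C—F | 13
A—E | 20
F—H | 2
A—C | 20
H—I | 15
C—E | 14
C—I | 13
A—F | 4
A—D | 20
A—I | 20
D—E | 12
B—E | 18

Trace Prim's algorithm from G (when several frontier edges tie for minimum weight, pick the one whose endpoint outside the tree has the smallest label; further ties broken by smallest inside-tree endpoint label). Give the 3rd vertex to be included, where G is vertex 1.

B

Grow the tree from G using Prim:
Step 1: cheapest edge leaving the tree is D—G (5); add D.
Step 2: cheapest edge leaving the tree is B—D (12); add B.
Step 3: cheapest edge leaving the tree is B—H (3); add H.
Step 4: cheapest edge leaving the tree is F—H (2); add F.
Step 5: cheapest edge leaving the tree is A—F (4); add A.
Step 6: cheapest edge leaving the tree is D—E (12); add E.
Step 7: cheapest edge leaving the tree is C—F (13); add C.
Step 8: cheapest edge leaving the tree is C—I (13); add I.
Vertex order: G, D, B, H, F, A, E, C, I. The 3rd vertex is B.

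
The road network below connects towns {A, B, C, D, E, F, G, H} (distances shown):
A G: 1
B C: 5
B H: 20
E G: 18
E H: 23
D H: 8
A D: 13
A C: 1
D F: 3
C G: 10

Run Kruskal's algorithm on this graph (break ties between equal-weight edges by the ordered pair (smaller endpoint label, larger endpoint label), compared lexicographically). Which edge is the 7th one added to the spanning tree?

Kruskal's algorithm — process edges by increasing weight (ties by edge label):
A C (1): add — endpoints in different components.
A G (1): add — endpoints in different components.
D F (3): add — endpoints in different components.
B C (5): add — endpoints in different components.
D H (8): add — endpoints in different components.
C G (10): skip — C and G already connected.
A D (13): add — endpoints in different components.
E G (18): add — endpoints in different components.
The 7th edge added is E G.

E-G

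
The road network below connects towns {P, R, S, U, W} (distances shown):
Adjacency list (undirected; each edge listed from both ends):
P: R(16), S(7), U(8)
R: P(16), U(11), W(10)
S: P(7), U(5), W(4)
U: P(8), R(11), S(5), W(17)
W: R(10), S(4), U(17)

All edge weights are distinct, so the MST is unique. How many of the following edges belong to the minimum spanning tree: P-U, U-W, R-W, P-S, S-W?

3

Sort edges by weight, then run Kruskal:
S-W (4): add — endpoints in different components.
S-U (5): add — endpoints in different components.
P-S (7): add — endpoints in different components.
P-U (8): skip — U and P already connected.
R-W (10): add — endpoints in different components.
MST edge set: {S-W, S-U, P-S, R-W}.
Of the listed edges, {R-W, P-S, S-W} are in the MST → 3.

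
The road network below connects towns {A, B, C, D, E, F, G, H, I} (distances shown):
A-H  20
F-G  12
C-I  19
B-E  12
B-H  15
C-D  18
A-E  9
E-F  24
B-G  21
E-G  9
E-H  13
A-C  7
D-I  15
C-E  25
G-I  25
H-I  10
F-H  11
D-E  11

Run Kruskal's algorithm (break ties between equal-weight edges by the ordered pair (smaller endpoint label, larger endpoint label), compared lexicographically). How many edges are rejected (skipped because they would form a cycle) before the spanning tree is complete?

0

Kruskal's algorithm — process edges by increasing weight (ties by edge label):
A-C (7): add — endpoints in different components.
A-E (9): add — endpoints in different components.
E-G (9): add — endpoints in different components.
H-I (10): add — endpoints in different components.
D-E (11): add — endpoints in different components.
F-H (11): add — endpoints in different components.
B-E (12): add — endpoints in different components.
F-G (12): add — endpoints in different components.
Edges rejected before the tree was complete: 0.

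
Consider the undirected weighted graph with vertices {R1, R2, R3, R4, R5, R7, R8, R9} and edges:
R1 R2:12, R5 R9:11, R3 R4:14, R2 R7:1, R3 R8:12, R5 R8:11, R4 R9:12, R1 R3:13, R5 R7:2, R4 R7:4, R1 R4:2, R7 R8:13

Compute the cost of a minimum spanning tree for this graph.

Kruskal: consider edges lightest-first.
R2 R7 (1): add — endpoints in different components.
R1 R4 (2): add — endpoints in different components.
R5 R7 (2): add — endpoints in different components.
R4 R7 (4): add — endpoints in different components.
R5 R8 (11): add — endpoints in different components.
R5 R9 (11): add — endpoints in different components.
R1 R2 (12): skip — R2 and R1 already connected.
R3 R8 (12): add — endpoints in different components.
MST edges: R2 R7, R1 R4, R5 R7, R4 R7, R5 R8, R5 R9, R3 R8; total weight 1+2+2+4+11+11+12 = 43.

43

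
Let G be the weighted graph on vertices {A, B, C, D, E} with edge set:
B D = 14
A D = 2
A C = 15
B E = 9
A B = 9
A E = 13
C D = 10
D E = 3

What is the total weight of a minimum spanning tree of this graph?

24

Prim, starting at D.
Step 1: cheapest edge leaving the tree is A D (2); add A.
Step 2: cheapest edge leaving the tree is D E (3); add E.
Step 3: cheapest edge leaving the tree is A B (9); add B.
Step 4: cheapest edge leaving the tree is C D (10); add C.
MST edges: A D, D E, A B, C D; total weight 2+3+9+10 = 24.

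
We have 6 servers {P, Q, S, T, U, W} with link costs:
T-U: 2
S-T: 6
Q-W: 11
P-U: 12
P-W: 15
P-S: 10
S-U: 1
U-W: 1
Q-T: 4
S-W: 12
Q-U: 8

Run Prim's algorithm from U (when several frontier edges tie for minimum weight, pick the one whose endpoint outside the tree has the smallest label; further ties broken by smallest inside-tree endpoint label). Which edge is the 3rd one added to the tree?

T-U

Prim's algorithm from U:
Step 1: frontier [S-U 1, U-W 1, T-U 2, Q-U 8, P-U 12] → take S-U (1); add S.
Step 2: frontier [S-T 6, P-S 10, S-W 12, U-W 1, T-U 2, Q-U 8, P-U 12] → take U-W (1); add W.
Step 3: frontier [S-T 6, P-S 10, T-U 2, Q-U 8, P-U 12, Q-W 11, P-W 15] → take T-U (2); add T.
Step 4: frontier [P-S 10, Q-T 4, Q-U 8, P-U 12, Q-W 11, P-W 15] → take Q-T (4); add Q.
Step 5: frontier [P-S 10, P-U 12, P-W 15] → take P-S (10); add P.
The 3rd edge added is T-U.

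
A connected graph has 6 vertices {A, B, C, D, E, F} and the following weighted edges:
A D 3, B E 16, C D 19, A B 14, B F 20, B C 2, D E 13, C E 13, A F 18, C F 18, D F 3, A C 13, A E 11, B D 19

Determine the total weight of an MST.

Grow the tree from A using Prim:
Step 1: frontier [A D 3, A E 11, A C 13, A B 14, A F 18] → take A D (3); add D.
Step 2: frontier [A E 11, A C 13, A B 14, A F 18, D F 3, D E 13, B D 19, C D 19] → take D F (3); add F.
Step 3: frontier [A E 11, A C 13, A B 14, D E 13, B D 19, C D 19, C F 18, B F 20] → take A E (11); add E.
Step 4: frontier [A C 13, A B 14, B D 19, C D 19, C E 13, B E 16, C F 18, B F 20] → take A C (13); add C.
Step 5: frontier [A B 14, B C 2, B D 19, B E 16, B F 20] → take B C (2); add B.
MST edges: A D, D F, A E, A C, B C; total weight 3+3+11+13+2 = 32.

32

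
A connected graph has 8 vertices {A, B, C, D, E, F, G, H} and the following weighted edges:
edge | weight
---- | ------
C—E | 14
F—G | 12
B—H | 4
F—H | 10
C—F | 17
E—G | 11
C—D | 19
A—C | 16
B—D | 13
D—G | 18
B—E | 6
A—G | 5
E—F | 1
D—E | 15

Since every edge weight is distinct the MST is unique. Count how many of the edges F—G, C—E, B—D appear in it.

Sort edges by weight, then run Kruskal:
E—F (1): add — endpoints in different components.
B—H (4): add — endpoints in different components.
A—G (5): add — endpoints in different components.
B—E (6): add — endpoints in different components.
F—H (10): skip — F and H already connected.
E—G (11): add — endpoints in different components.
F—G (12): skip — F and G already connected.
B—D (13): add — endpoints in different components.
C—E (14): add — endpoints in different components.
MST edge set: {E—F, B—H, A—G, B—E, E—G, B—D, C—E}.
Of the listed edges, {C—E, B—D} are in the MST → 2.

2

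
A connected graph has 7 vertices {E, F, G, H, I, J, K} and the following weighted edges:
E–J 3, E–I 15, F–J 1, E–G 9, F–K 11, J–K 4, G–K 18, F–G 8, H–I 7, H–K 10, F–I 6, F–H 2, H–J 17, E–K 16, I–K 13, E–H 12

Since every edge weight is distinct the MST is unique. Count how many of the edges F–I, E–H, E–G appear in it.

1

Kruskal: consider edges lightest-first.
F–J (1): add. Components now {E} {F,J} {G} {H} {I} {K}
F–H (2): add. Components now {E} {F,H,J} {G} {I} {K}
E–J (3): add. Components now {E,F,H,J} {G} {I} {K}
J–K (4): add. Components now {E,F,H,J,K} {G} {I}
F–I (6): add. Components now {E,F,H,I,J,K} {G}
H–I (7): skip — H and I already connected.
F–G (8): add. Components now {E,F,G,H,I,J,K}
MST edge set: {F–J, F–H, E–J, J–K, F–I, F–G}.
Of the listed edges, {F–I} are in the MST → 1.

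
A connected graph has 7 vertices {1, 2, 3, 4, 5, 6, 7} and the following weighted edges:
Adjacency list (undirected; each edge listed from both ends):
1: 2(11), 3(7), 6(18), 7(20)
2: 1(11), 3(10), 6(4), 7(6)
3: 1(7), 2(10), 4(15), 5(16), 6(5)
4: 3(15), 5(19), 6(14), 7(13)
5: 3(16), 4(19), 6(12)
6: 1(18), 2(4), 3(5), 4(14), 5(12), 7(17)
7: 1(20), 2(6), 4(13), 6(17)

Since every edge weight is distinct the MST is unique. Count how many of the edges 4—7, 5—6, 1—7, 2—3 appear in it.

Kruskal: consider edges lightest-first.
2—6 (4): add. Components now {1} {2,6} {3} {4} {5} {7}
3—6 (5): add. Components now {1} {2,3,6} {4} {5} {7}
2—7 (6): add. Components now {1} {2,3,6,7} {4} {5}
1—3 (7): add. Components now {1,2,3,6,7} {4} {5}
2—3 (10): skip — 2 and 3 already connected.
1—2 (11): skip — 1 and 2 already connected.
5—6 (12): add. Components now {1,2,3,5,6,7} {4}
4—7 (13): add. Components now {1,2,3,4,5,6,7}
MST edge set: {2—6, 3—6, 2—7, 1—3, 5—6, 4—7}.
Of the listed edges, {4—7, 5—6} are in the MST → 2.

2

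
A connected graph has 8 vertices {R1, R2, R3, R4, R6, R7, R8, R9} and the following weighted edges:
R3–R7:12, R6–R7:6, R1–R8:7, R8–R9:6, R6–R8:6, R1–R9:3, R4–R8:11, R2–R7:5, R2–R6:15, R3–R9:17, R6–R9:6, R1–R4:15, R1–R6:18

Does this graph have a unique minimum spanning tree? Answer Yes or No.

Sort edges by weight, then run Kruskal:
R1–R9 (3): add — endpoints in different components.
R2–R7 (5): add — endpoints in different components.
R6–R7 (6): add — endpoints in different components.
R6–R8 (6): add — endpoints in different components.
R6–R9 (6): add — endpoints in different components.
R8–R9 (6): skip — R9 and R8 already connected.
R1–R8 (7): skip — R1 and R8 already connected.
R4–R8 (11): add — endpoints in different components.
R3–R7 (12): add — endpoints in different components.
Non-tree edge R8–R9 has weight 6, equal to the heaviest edge on its tree cycle — swapping gives another MST of the same weight. Not unique.

No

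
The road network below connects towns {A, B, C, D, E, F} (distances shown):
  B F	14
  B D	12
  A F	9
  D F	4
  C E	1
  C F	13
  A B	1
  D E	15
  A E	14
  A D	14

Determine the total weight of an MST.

28

Sort edges by weight, then run Kruskal:
A B (1): add — endpoints in different components.
C E (1): add — endpoints in different components.
D F (4): add — endpoints in different components.
A F (9): add — endpoints in different components.
B D (12): skip — B and D already connected.
C F (13): add — endpoints in different components.
MST edges: A B, C E, D F, A F, C F; total weight 1+1+4+9+13 = 28.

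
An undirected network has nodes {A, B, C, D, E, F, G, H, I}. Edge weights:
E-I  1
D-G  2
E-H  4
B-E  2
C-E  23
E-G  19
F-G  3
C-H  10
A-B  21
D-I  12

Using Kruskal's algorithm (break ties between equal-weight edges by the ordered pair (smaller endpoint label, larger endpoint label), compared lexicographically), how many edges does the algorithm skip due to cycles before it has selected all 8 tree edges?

Sort edges by weight, then run Kruskal:
E-I (1): add — endpoints in different components.
B-E (2): add — endpoints in different components.
D-G (2): add — endpoints in different components.
F-G (3): add — endpoints in different components.
E-H (4): add — endpoints in different components.
C-H (10): add — endpoints in different components.
D-I (12): add — endpoints in different components.
E-G (19): skip — E and G already connected.
A-B (21): add — endpoints in different components.
Edges rejected before the tree was complete: 1.

1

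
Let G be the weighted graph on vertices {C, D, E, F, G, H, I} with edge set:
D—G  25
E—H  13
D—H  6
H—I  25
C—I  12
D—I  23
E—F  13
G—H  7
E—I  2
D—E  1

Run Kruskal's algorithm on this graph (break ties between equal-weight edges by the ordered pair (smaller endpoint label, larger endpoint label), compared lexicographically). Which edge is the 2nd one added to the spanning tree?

E-I

Sort edges by weight, then run Kruskal:
D—E (1): add. Components now {C} {D,E} {F} {G} {H} {I}
E—I (2): add. Components now {C} {D,E,I} {F} {G} {H}
D—H (6): add. Components now {C} {D,E,H,I} {F} {G}
G—H (7): add. Components now {C} {D,E,G,H,I} {F}
C—I (12): add. Components now {C,D,E,G,H,I} {F}
E—F (13): add. Components now {C,D,E,F,G,H,I}
The 2nd edge added is E—I.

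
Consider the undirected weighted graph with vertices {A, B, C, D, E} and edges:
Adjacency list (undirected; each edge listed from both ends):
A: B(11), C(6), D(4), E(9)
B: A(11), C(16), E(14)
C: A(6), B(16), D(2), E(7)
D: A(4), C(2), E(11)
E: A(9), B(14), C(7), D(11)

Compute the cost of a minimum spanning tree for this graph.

Grow the tree from C using Prim:
Step 1: cheapest edge leaving the tree is C-D (2); add D.
Step 2: cheapest edge leaving the tree is A-D (4); add A.
Step 3: cheapest edge leaving the tree is C-E (7); add E.
Step 4: cheapest edge leaving the tree is A-B (11); add B.
MST edges: C-D, A-D, C-E, A-B; total weight 2+4+7+11 = 24.

24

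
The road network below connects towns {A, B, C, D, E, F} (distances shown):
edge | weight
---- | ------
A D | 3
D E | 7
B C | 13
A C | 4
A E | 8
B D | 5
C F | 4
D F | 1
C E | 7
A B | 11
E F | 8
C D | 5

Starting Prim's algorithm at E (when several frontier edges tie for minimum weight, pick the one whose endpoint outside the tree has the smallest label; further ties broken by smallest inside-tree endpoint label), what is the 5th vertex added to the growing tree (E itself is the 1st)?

F

Prim, starting at E.
Step 1: cheapest edge leaving the tree is C E (7); add C.
Step 2: cheapest edge leaving the tree is A C (4); add A.
Step 3: cheapest edge leaving the tree is A D (3); add D.
Step 4: cheapest edge leaving the tree is D F (1); add F.
Step 5: cheapest edge leaving the tree is B D (5); add B.
Vertex order: E, C, A, D, F, B. The 5th vertex is F.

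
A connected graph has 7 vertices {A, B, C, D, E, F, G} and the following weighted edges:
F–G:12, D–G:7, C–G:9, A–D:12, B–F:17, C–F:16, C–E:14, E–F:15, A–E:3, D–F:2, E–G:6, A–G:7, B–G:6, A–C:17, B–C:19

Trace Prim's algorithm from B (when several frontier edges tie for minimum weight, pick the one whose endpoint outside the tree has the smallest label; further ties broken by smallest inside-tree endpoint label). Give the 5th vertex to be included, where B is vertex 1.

Prim's algorithm from B:
Step 1: cheapest edge leaving the tree is B–G (6); add G.
Step 2: cheapest edge leaving the tree is E–G (6); add E.
Step 3: cheapest edge leaving the tree is A–E (3); add A.
Step 4: cheapest edge leaving the tree is D–G (7); add D.
Step 5: cheapest edge leaving the tree is D–F (2); add F.
Step 6: cheapest edge leaving the tree is C–G (9); add C.
Vertex order: B, G, E, A, D, F, C. The 5th vertex is D.

D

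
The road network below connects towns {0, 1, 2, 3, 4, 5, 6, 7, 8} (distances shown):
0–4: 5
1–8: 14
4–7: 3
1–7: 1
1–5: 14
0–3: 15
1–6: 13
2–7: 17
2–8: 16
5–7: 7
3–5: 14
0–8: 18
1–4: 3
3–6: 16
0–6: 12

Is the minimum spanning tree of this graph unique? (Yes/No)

No

Kruskal: consider edges lightest-first.
1–7 (1): add — endpoints in different components.
1–4 (3): add — endpoints in different components.
4–7 (3): skip — 4 and 7 already connected.
0–4 (5): add — endpoints in different components.
5–7 (7): add — endpoints in different components.
0–6 (12): add — endpoints in different components.
1–6 (13): skip — 1 and 6 already connected.
1–5 (14): skip — 1 and 5 already connected.
1–8 (14): add — endpoints in different components.
3–5 (14): add — endpoints in different components.
0–3 (15): skip — 0 and 3 already connected.
2–8 (16): add — endpoints in different components.
Non-tree edge 4–7 has weight 3, equal to the heaviest edge on its tree cycle — swapping gives another MST of the same weight. Not unique.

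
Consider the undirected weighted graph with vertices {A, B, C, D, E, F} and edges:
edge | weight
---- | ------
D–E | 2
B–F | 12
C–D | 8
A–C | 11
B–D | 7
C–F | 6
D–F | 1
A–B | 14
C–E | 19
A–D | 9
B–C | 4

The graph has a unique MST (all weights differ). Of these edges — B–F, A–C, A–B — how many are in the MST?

0

Sort edges by weight, then run Kruskal:
D–F (1): add — endpoints in different components.
D–E (2): add — endpoints in different components.
B–C (4): add — endpoints in different components.
C–F (6): add — endpoints in different components.
B–D (7): skip — B and D already connected.
C–D (8): skip — C and D already connected.
A–D (9): add — endpoints in different components.
MST edge set: {D–F, D–E, B–C, C–F, A–D}.
Of the listed edges, {} are in the MST → 0.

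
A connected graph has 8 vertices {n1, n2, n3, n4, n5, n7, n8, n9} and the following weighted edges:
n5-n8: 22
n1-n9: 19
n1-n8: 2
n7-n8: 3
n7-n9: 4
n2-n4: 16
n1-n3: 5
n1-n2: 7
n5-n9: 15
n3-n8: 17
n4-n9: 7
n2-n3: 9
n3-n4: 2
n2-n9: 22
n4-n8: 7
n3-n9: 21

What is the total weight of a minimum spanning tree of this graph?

38

Prim's algorithm from n4:
Step 1: cheapest edge leaving the tree is n3-n4 (2); add n3.
Step 2: cheapest edge leaving the tree is n1-n3 (5); add n1.
Step 3: cheapest edge leaving the tree is n1-n8 (2); add n8.
Step 4: cheapest edge leaving the tree is n7-n8 (3); add n7.
Step 5: cheapest edge leaving the tree is n7-n9 (4); add n9.
Step 6: cheapest edge leaving the tree is n1-n2 (7); add n2.
Step 7: cheapest edge leaving the tree is n5-n9 (15); add n5.
MST edges: n3-n4, n1-n3, n1-n8, n7-n8, n7-n9, n1-n2, n5-n9; total weight 2+5+2+3+4+7+15 = 38.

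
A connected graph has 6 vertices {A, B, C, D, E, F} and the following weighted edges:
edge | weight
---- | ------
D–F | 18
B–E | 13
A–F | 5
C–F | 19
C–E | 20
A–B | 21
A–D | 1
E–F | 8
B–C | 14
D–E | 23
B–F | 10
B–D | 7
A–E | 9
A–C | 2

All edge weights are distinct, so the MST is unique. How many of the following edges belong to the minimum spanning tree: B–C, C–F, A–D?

Kruskal's algorithm — process edges by increasing weight (ties by edge label):
A–D (1): add — endpoints in different components.
A–C (2): add — endpoints in different components.
A–F (5): add — endpoints in different components.
B–D (7): add — endpoints in different components.
E–F (8): add — endpoints in different components.
MST edge set: {A–D, A–C, A–F, B–D, E–F}.
Of the listed edges, {A–D} are in the MST → 1.

1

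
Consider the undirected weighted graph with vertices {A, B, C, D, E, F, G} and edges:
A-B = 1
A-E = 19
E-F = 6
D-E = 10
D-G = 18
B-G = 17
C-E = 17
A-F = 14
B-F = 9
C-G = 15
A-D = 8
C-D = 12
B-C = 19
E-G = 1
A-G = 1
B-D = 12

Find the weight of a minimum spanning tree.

29

Grow the tree from G using Prim:
Step 1: cheapest edge leaving the tree is A-G (1); add A.
Step 2: cheapest edge leaving the tree is A-B (1); add B.
Step 3: cheapest edge leaving the tree is E-G (1); add E.
Step 4: cheapest edge leaving the tree is E-F (6); add F.
Step 5: cheapest edge leaving the tree is A-D (8); add D.
Step 6: cheapest edge leaving the tree is C-D (12); add C.
MST edges: A-G, A-B, E-G, E-F, A-D, C-D; total weight 1+1+1+6+8+12 = 29.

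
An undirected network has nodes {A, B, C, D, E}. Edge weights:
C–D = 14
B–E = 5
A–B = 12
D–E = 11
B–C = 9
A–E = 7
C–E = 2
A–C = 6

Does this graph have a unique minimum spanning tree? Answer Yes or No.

Sort edges by weight, then run Kruskal:
C–E (2): add — endpoints in different components.
B–E (5): add — endpoints in different components.
A–C (6): add — endpoints in different components.
A–E (7): skip — A and E already connected.
B–C (9): skip — B and C already connected.
D–E (11): add — endpoints in different components.
Every non-tree edge has weight strictly greater than the heaviest edge on the tree path between its endpoints, so the MST is unique.

Yes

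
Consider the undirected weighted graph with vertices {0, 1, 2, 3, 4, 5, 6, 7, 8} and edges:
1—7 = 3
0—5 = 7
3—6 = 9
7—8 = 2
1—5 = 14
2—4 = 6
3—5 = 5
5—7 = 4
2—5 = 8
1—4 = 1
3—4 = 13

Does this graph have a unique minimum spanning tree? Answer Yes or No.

Yes

Sort edges by weight, then run Kruskal:
1—4 (1): add — endpoints in different components.
7—8 (2): add — endpoints in different components.
1—7 (3): add — endpoints in different components.
5—7 (4): add — endpoints in different components.
3—5 (5): add — endpoints in different components.
2—4 (6): add — endpoints in different components.
0—5 (7): add — endpoints in different components.
2—5 (8): skip — 2 and 5 already connected.
3—6 (9): add — endpoints in different components.
Every non-tree edge has weight strictly greater than the heaviest edge on the tree path between its endpoints, so the MST is unique.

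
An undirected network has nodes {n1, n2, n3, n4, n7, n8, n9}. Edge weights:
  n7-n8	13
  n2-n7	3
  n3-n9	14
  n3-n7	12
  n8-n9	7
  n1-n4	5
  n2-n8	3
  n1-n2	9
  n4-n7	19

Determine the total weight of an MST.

Grow the tree from n7 using Prim:
Step 1: cheapest edge leaving the tree is n2-n7 (3); add n2.
Step 2: cheapest edge leaving the tree is n2-n8 (3); add n8.
Step 3: cheapest edge leaving the tree is n8-n9 (7); add n9.
Step 4: cheapest edge leaving the tree is n1-n2 (9); add n1.
Step 5: cheapest edge leaving the tree is n1-n4 (5); add n4.
Step 6: cheapest edge leaving the tree is n3-n7 (12); add n3.
MST edges: n2-n7, n2-n8, n8-n9, n1-n2, n1-n4, n3-n7; total weight 3+3+7+9+5+12 = 39.

39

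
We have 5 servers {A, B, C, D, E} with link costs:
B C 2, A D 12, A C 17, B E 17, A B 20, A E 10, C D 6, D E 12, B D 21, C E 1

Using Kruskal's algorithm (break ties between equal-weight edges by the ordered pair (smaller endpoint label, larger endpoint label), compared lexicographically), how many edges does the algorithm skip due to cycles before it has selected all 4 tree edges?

0

Kruskal's algorithm — process edges by increasing weight (ties by edge label):
C E (1): add — endpoints in different components.
B C (2): add — endpoints in different components.
C D (6): add — endpoints in different components.
A E (10): add — endpoints in different components.
Edges rejected before the tree was complete: 0.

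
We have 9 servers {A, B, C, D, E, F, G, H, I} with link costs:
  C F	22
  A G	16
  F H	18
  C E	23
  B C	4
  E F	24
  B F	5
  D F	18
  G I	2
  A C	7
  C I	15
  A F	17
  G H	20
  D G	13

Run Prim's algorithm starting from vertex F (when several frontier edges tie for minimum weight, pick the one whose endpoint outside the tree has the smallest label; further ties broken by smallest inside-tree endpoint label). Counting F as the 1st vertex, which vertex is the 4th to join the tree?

Prim's algorithm from F:
Step 1: cheapest edge leaving the tree is B F (5); add B.
Step 2: cheapest edge leaving the tree is B C (4); add C.
Step 3: cheapest edge leaving the tree is A C (7); add A.
Step 4: cheapest edge leaving the tree is C I (15); add I.
Step 5: cheapest edge leaving the tree is G I (2); add G.
Step 6: cheapest edge leaving the tree is D G (13); add D.
Step 7: cheapest edge leaving the tree is F H (18); add H.
Step 8: cheapest edge leaving the tree is C E (23); add E.
Vertex order: F, B, C, A, I, G, D, H, E. The 4th vertex is A.

A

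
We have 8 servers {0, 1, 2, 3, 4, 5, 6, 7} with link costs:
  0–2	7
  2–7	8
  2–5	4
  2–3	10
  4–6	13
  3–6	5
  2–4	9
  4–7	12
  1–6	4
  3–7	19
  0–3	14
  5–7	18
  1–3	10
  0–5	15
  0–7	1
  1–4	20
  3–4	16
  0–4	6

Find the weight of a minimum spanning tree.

Prim, starting at 1.
Step 1: cheapest edge leaving the tree is 1–6 (4); add 6.
Step 2: cheapest edge leaving the tree is 3–6 (5); add 3.
Step 3: cheapest edge leaving the tree is 2–3 (10); add 2.
Step 4: cheapest edge leaving the tree is 2–5 (4); add 5.
Step 5: cheapest edge leaving the tree is 0–2 (7); add 0.
Step 6: cheapest edge leaving the tree is 0–7 (1); add 7.
Step 7: cheapest edge leaving the tree is 0–4 (6); add 4.
MST edges: 1–6, 3–6, 2–3, 2–5, 0–2, 0–7, 0–4; total weight 4+5+10+4+7+1+6 = 37.

37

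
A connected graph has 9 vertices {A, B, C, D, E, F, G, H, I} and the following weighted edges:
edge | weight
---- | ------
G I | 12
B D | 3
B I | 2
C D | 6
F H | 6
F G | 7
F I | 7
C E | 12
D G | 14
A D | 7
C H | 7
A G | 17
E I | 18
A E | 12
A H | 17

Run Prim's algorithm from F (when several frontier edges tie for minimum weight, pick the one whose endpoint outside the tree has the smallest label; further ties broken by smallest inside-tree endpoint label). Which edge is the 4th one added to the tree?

B-D

Prim, starting at F.
Step 1: cheapest edge leaving the tree is F H (6); add H.
Step 2: cheapest edge leaving the tree is C H (7); add C.
Step 3: cheapest edge leaving the tree is C D (6); add D.
Step 4: cheapest edge leaving the tree is B D (3); add B.
Step 5: cheapest edge leaving the tree is B I (2); add I.
Step 6: cheapest edge leaving the tree is A D (7); add A.
Step 7: cheapest edge leaving the tree is F G (7); add G.
Step 8: cheapest edge leaving the tree is A E (12); add E.
The 4th edge added is B D.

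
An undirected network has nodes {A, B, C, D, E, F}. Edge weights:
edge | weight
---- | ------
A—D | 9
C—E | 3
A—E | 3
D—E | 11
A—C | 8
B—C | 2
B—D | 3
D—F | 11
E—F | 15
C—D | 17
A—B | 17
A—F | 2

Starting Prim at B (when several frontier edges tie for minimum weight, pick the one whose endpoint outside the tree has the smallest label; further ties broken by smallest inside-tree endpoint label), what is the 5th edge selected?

Grow the tree from B using Prim:
Step 1: cheapest edge leaving the tree is B—C (2); add C.
Step 2: cheapest edge leaving the tree is B—D (3); add D.
Step 3: cheapest edge leaving the tree is C—E (3); add E.
Step 4: cheapest edge leaving the tree is A—E (3); add A.
Step 5: cheapest edge leaving the tree is A—F (2); add F.
The 5th edge added is A—F.

A-F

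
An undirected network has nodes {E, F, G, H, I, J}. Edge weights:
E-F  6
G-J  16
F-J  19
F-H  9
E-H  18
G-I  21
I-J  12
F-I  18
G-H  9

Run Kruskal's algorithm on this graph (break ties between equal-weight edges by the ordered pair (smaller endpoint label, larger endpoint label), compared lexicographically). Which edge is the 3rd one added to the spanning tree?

Kruskal: consider edges lightest-first.
E-F (6): add. Components now {E,F} {G} {H} {I} {J}
F-H (9): add. Components now {E,F,H} {G} {I} {J}
G-H (9): add. Components now {E,F,G,H} {I} {J}
I-J (12): add. Components now {E,F,G,H} {I,J}
G-J (16): add. Components now {E,F,G,H,I,J}
The 3rd edge added is G-H.

G-H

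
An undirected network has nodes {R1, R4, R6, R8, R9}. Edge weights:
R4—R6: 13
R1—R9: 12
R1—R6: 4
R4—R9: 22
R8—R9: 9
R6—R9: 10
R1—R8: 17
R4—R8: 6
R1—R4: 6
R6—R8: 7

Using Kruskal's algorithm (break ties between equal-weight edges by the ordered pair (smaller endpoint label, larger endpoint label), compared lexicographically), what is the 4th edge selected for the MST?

Kruskal: consider edges lightest-first.
R1—R6 (4): add. Components now {R4} {R1,R6} {R9} {R8}
R1—R4 (6): add. Components now {R1,R4,R6} {R9} {R8}
R4—R8 (6): add. Components now {R1,R4,R6,R8} {R9}
R6—R8 (7): skip — R6 and R8 already connected.
R8—R9 (9): add. Components now {R1,R4,R6,R8,R9}
The 4th edge added is R8—R9.

R8-R9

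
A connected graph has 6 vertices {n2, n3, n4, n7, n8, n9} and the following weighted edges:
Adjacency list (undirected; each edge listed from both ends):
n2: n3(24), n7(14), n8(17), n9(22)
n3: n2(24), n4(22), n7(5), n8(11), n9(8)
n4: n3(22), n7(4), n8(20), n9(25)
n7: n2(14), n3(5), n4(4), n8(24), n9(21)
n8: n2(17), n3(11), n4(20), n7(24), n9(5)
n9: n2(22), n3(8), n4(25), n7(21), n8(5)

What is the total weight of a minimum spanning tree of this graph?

36

Grow the tree from n9 using Prim:
Step 1: frontier [n8-n9 5, n3-n9 8, n7-n9 21, n2-n9 22, n4-n9 25] → take n8-n9 (5); add n8.
Step 2: frontier [n3-n8 11, n2-n8 17, n4-n8 20, n7-n8 24, n3-n9 8, n7-n9 21, n2-n9 22, n4-n9 25] → take n3-n9 (8); add n3.
Step 3: frontier [n3-n7 5, n3-n4 22, n2-n3 24, n2-n8 17, n4-n8 20, n7-n8 24, n7-n9 21, n2-n9 22, n4-n9 25] → take n3-n7 (5); add n7.
Step 4: frontier [n3-n4 22, n2-n3 24, n4-n7 4, n2-n7 14, n2-n8 17, n4-n8 20, n2-n9 22, n4-n9 25] → take n4-n7 (4); add n4.
Step 5: frontier [n2-n3 24, n2-n7 14, n2-n8 17, n2-n9 22] → take n2-n7 (14); add n2.
MST edges: n8-n9, n3-n9, n3-n7, n4-n7, n2-n7; total weight 5+8+5+4+14 = 36.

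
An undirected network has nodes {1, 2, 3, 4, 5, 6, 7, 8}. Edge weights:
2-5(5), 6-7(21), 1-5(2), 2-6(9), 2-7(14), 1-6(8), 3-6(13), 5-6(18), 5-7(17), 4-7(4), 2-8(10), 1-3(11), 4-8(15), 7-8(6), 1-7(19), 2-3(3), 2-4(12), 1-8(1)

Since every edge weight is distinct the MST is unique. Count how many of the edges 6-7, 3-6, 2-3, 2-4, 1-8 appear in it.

2

Kruskal: consider edges lightest-first.
1-8 (1): add — endpoints in different components.
1-5 (2): add — endpoints in different components.
2-3 (3): add — endpoints in different components.
4-7 (4): add — endpoints in different components.
2-5 (5): add — endpoints in different components.
7-8 (6): add — endpoints in different components.
1-6 (8): add — endpoints in different components.
MST edge set: {1-8, 1-5, 2-3, 4-7, 2-5, 7-8, 1-6}.
Of the listed edges, {2-3, 1-8} are in the MST → 2.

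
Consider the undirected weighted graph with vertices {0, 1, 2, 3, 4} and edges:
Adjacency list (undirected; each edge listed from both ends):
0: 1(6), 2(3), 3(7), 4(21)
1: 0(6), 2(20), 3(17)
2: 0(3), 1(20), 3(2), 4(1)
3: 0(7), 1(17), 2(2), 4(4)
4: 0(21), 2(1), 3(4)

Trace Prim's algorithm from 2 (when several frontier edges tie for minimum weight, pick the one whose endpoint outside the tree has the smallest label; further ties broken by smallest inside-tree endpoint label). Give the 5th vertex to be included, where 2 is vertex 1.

Prim, starting at 2.
Step 1: frontier [2 4 1, 2 3 2, 0 2 3, 1 2 20] → take 2 4 (1); add 4.
Step 2: frontier [2 3 2, 0 2 3, 1 2 20, 3 4 4, 0 4 21] → take 2 3 (2); add 3.
Step 3: frontier [0 2 3, 1 2 20, 0 3 7, 1 3 17, 0 4 21] → take 0 2 (3); add 0.
Step 4: frontier [0 1 6, 1 2 20, 1 3 17] → take 0 1 (6); add 1.
Vertex order: 2, 4, 3, 0, 1. The 5th vertex is 1.

1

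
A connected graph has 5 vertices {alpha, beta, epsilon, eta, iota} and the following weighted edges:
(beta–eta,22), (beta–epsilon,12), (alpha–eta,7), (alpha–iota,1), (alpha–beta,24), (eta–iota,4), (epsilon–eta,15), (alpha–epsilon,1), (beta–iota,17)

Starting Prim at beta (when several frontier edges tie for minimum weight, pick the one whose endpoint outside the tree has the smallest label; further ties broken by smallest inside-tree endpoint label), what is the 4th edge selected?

eta-iota

Prim's algorithm from beta:
Step 1: frontier [beta–epsilon 12, beta–iota 17, beta–eta 22, alpha–beta 24] → take beta–epsilon (12); add epsilon.
Step 2: frontier [beta–iota 17, beta–eta 22, alpha–beta 24, alpha–epsilon 1, epsilon–eta 15] → take alpha–epsilon (1); add alpha.
Step 3: frontier [alpha–iota 1, alpha–eta 7, beta–iota 17, beta–eta 22, epsilon–eta 15] → take alpha–iota (1); add iota.
Step 4: frontier [alpha–eta 7, beta–eta 22, epsilon–eta 15, eta–iota 4] → take eta–iota (4); add eta.
The 4th edge added is eta–iota.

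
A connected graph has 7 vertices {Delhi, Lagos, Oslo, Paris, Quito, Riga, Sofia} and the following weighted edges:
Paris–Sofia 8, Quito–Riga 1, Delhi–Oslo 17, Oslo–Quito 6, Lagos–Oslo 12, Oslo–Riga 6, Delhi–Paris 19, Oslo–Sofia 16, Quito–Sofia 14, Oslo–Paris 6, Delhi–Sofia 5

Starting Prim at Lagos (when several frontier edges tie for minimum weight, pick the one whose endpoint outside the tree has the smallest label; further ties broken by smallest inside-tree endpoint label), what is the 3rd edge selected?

Grow the tree from Lagos using Prim:
Step 1: cheapest edge leaving the tree is Lagos–Oslo (12); add Oslo.
Step 2: cheapest edge leaving the tree is Oslo–Paris (6); add Paris.
Step 3: cheapest edge leaving the tree is Oslo–Quito (6); add Quito.
Step 4: cheapest edge leaving the tree is Quito–Riga (1); add Riga.
Step 5: cheapest edge leaving the tree is Paris–Sofia (8); add Sofia.
Step 6: cheapest edge leaving the tree is Delhi–Sofia (5); add Delhi.
The 3rd edge added is Oslo–Quito.

Oslo-Quito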